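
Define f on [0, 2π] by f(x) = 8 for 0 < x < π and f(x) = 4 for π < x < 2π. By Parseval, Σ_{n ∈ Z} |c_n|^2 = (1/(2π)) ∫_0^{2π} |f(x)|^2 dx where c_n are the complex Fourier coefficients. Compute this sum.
Σ |c_n|^2 = 40

Parseval equates the L^2 energy of f (normalised by 1/(2π)) with the ℓ^2 sum of its Fourier coefficients: (1/(2π)) ∫_0^{2π} |f|^2 = Σ |c_n|^2.
Compute the left side: (1/(2π)) [∫_0^π 8^2 dx + ∫_π^{2π} 4^2 dx] = (1/(2π)) · (64π + 16π) = (64 + 16)/2 = 40.
So Σ_{n ∈ Z} |c_n|^2 = 40.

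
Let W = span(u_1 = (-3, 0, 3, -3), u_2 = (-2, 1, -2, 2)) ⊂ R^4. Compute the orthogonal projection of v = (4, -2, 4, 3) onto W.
proj_W(v) = (21/5, -6/5, 3/5, -3/5)

Set up U = [u_1 | ... | u_2] ∈ R^(4×2). The projector onto W = col(U) is P = U (U^T U)^(-1) U^T.
Compute U^T U =
  [27, -6]
  [-6, 13],
and U^T v = (-9, -12).
Solve U^T U · c = U^T v for the coefficients: c = (-3/5, -6/5). The projection is proj_W(v) = U c.
Check: (v - proj_W(v)) · u_1 = 0  (should be 0).
Check: (v - proj_W(v)) · u_2 = 0  (should be 0).
Result: proj_W(v) = (21/5, -6/5, 3/5, -3/5).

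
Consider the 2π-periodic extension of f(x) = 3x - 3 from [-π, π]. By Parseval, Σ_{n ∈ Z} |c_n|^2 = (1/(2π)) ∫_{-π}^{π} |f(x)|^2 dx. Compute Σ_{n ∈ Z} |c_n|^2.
Σ |c_n|^2 = 3π^2 + 9

Expand and integrate term by term over [-π, π]:
  ∫ (3x)^2 dx = 9·(2π^3/3); ∫ 2·3·(-3)·x dx = 0 (odd integrand); ∫ (-3)^2 dx = 9·2π.
So (1/(2π)) ∫_{-π}^{π} (3x - 3)^2 dx = 9π^2/3 + 9 = 3π^2 + 9.
Parseval ⇒ Σ |c_n|^2 = 3π^2 + 9.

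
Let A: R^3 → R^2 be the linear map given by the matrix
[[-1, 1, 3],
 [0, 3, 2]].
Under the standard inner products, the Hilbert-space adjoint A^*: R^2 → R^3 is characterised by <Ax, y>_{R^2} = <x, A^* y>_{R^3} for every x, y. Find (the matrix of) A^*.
A^* = A^T =
[[-1, 0],
 [1, 3],
 [3, 2]]

For real matrices with standard dot products, the defining identity <Ax, y> = <x, A^* y> gives (Ax)^T y = x^T (A^*) y, i.e. x^T A^T y = x^T (A^*) y. Since this holds for all x, y, we must have A^* = A^T. Therefore
A^* =
[[-1, 0],
 [1, 3],
 [3, 2]].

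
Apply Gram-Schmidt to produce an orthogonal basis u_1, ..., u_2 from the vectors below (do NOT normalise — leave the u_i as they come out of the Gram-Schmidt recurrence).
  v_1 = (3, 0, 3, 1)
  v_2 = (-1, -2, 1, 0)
Orthogonal basis:
  u_1 = (3, 0, 3, 1)
  u_2 = (-1, -2, 1, 0)

Apply the Gram-Schmidt recurrence
  u_1 = v_1
  u_i = v_i − Σ_{j<i} ((v_i · u_j) / (u_j · u_j)) · u_j.

Step by step this gives:
  u_1 = (3, 0, 3, 1)
  u_2 = (-1, -2, 1, 0)

Orthogonality check:
  u_2 · u_1 = 0 (should be 0)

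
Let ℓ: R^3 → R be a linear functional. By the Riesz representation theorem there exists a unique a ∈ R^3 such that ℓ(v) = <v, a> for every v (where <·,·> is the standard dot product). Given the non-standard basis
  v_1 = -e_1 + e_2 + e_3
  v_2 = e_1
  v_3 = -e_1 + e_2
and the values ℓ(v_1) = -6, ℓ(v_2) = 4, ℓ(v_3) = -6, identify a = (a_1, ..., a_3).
a = (4, -2, 0)

Write a = (a_1, ..., a_3) in the standard basis. For each basis vector v_i, ℓ(v_i) = <v_i, a> is a linear equation in the a_j's. Collect the n equations into a matrix system V a = ℓ, where row i of V is v_i (expressed in the standard basis). Since V is invertible (lower-triangular with 1s on the diagonal, up to permutation), solve by back-substitution:
  V =
[[-1, 1, 1],
 [1, 0, 0],
 [-1, 1, 0]]
  V a = (-6, 4, -6)
Solving gives a = (4, -2, 0).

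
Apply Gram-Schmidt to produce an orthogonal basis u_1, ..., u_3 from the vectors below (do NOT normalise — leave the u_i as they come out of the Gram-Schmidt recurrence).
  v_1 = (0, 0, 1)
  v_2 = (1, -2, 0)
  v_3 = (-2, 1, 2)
Orthogonal basis:
  u_1 = (0, 0, 1)
  u_2 = (1, -2, 0)
  u_3 = (-6/5, -3/5, 0)

Apply the Gram-Schmidt recurrence
  u_1 = v_1
  u_i = v_i − Σ_{j<i} ((v_i · u_j) / (u_j · u_j)) · u_j.

Step by step this gives:
  u_1 = (0, 0, 1)
  u_2 = (1, -2, 0)
  u_3 = (-6/5, -3/5, 0)

Orthogonality check:
  u_2 · u_1 = 0 (should be 0)
  u_3 · u_1 = 0 (should be 0)
  u_3 · u_2 = 0 (should be 0)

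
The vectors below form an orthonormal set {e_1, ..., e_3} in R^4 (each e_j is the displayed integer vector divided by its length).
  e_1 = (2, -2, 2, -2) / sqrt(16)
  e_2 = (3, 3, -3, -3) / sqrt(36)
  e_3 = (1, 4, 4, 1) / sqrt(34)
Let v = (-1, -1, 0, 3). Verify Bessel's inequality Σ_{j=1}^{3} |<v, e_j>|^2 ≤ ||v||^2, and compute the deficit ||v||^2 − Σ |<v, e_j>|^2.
Σ |<v, e_j>|^2 = 293/34; ||v||^2 = 11; deficit = 81/34

Write each e_j = u_j / sqrt(<u_j, u_j>) where u_j is the displayed integer vector. Then <v, e_j> = <v, u_j> / sqrt(<u_j, u_j>), so |<v, e_j>|^2 = <v, u_j>^2 / <u_j, u_j>.
Coefficients: <v, e_1> = -6/sqrt(16), <v, e_2> = -15/sqrt(36), <v, e_3> = -2/sqrt(34).
Square and sum: Σ |<v, e_j>|^2 = 293/34.
Compute ||v||^2 = v·v = 11.
Deficit = 11 − 293/34 = 81/34 ≥ 0, confirming Bessel's inequality. (The deficit equals ||v − Σ <v,e_j> e_j||^2, the squared distance from v to span{e_j}.)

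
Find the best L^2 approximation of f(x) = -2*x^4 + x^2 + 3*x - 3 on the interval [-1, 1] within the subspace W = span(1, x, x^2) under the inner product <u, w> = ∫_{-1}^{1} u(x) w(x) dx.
g(x) = -5*x^2/7 + 3*x - 99/35

The best approximation g ∈ W is the orthogonal projection of f onto W. Writing g = a_0 + a_1 x + a_2 x^2, the coefficients solve the normal equations G · a = b where
  G_{ij} = <φ_i, φ_j> and b_i = <f, φ_i>, with φ_0 = 1, φ_1 = x, φ_2 = x^2.
G =
  [2, 0, 2/3]
  [0, 2/3, 0]
  [2/3, 0, 2/5],
b = (-92/15, 2, -76/35).
Solving gives a_0 = -99/35, a_1 = 3, a_2 = -5/7, so
  g(x) = -5*x^2/7 + 3*x - 99/35.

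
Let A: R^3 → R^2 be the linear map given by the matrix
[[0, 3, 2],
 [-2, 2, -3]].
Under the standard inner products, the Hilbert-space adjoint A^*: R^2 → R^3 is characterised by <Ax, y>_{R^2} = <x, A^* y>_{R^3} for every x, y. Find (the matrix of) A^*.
A^* = A^T =
[[0, -2],
 [3, 2],
 [2, -3]]

For real matrices with standard dot products, the defining identity <Ax, y> = <x, A^* y> gives (Ax)^T y = x^T (A^*) y, i.e. x^T A^T y = x^T (A^*) y. Since this holds for all x, y, we must have A^* = A^T. Therefore
A^* =
[[0, -2],
 [3, 2],
 [2, -3]].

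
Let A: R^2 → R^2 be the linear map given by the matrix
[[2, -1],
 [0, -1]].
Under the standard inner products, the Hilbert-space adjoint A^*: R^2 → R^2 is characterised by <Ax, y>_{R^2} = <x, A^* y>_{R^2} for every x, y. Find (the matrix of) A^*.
A^* = A^T =
[[2, 0],
 [-1, -1]]

For real matrices with standard dot products, the defining identity <Ax, y> = <x, A^* y> gives (Ax)^T y = x^T (A^*) y, i.e. x^T A^T y = x^T (A^*) y. Since this holds for all x, y, we must have A^* = A^T. Therefore
A^* =
[[2, 0],
 [-1, -1]].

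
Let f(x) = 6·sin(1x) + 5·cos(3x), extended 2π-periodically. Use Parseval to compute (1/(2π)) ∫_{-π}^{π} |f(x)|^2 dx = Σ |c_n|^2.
Σ |c_n|^2 = 61/2

Expand |f|^2 and use orthogonality of {sin(nx), cos(mx)} on [-π, π]:
  ∫_{-π}^{π} sin(nx)^2 dx = π, ∫ cos(mx)^2 dx = π, and cross terms integrate to 0.
So ∫_{-π}^{π} f(x)^2 dx = 6^2 · π + 5^2 · π = (36 + 25)π.
Divide by 2π: (36 + 25)/2 = 61/2.
By Parseval, this equals Σ |c_n|^2.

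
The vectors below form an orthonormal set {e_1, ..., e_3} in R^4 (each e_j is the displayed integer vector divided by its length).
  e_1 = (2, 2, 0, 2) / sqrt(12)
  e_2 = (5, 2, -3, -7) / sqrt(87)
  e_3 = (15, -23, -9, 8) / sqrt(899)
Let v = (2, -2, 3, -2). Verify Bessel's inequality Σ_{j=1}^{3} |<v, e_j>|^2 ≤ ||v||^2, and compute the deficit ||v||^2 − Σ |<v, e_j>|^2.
Σ |<v, e_j>|^2 = 122/31; ||v||^2 = 21; deficit = 529/31

Write each e_j = u_j / sqrt(<u_j, u_j>) where u_j is the displayed integer vector. Then <v, e_j> = <v, u_j> / sqrt(<u_j, u_j>), so |<v, e_j>|^2 = <v, u_j>^2 / <u_j, u_j>.
Coefficients: <v, e_1> = -4/sqrt(12), <v, e_2> = 11/sqrt(87), <v, e_3> = 33/sqrt(899).
Square and sum: Σ |<v, e_j>|^2 = 122/31.
Compute ||v||^2 = v·v = 21.
Deficit = 21 − 122/31 = 529/31 ≥ 0, confirming Bessel's inequality. (The deficit equals ||v − Σ <v,e_j> e_j||^2, the squared distance from v to span{e_j}.)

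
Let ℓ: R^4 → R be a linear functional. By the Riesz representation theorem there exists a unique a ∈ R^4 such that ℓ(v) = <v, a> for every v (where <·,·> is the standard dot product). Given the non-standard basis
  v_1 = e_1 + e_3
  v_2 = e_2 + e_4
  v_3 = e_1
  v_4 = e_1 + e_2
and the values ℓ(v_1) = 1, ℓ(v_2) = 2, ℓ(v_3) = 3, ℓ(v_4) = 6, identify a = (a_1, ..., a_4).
a = (3, 3, -2, -1)

Write a = (a_1, ..., a_4) in the standard basis. For each basis vector v_i, ℓ(v_i) = <v_i, a> is a linear equation in the a_j's. Collect the n equations into a matrix system V a = ℓ, where row i of V is v_i (expressed in the standard basis). Since V is invertible (lower-triangular with 1s on the diagonal, up to permutation), solve by back-substitution:
  V =
[[1, 0, 1, 0],
 [0, 1, 0, 1],
 [1, 0, 0, 0],
 [1, 1, 0, 0]]
  V a = (1, 2, 3, 6)
Solving gives a = (3, 3, -2, -1).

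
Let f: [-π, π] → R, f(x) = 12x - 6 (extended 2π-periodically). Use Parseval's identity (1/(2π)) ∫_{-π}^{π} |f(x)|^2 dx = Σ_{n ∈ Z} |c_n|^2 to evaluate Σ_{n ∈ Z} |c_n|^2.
Σ |c_n|^2 = 48π^2 + 36

Expand and integrate term by term over [-π, π]:
  ∫ (12x)^2 dx = 144·(2π^3/3); ∫ 2·12·(-6)·x dx = 0 (odd integrand); ∫ (-6)^2 dx = 36·2π.
So (1/(2π)) ∫_{-π}^{π} (12x - 6)^2 dx = 144π^2/3 + 36 = 48π^2 + 36.
Parseval ⇒ Σ |c_n|^2 = 48π^2 + 36.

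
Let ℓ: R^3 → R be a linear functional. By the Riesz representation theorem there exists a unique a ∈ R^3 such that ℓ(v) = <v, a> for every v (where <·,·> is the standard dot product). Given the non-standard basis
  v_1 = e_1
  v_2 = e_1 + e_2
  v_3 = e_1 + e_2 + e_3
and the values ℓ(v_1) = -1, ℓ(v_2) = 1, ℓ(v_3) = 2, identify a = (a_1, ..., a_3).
a = (-1, 2, 1)

Write a = (a_1, ..., a_3) in the standard basis. For each basis vector v_i, ℓ(v_i) = <v_i, a> is a linear equation in the a_j's. Collect the n equations into a matrix system V a = ℓ, where row i of V is v_i (expressed in the standard basis). Since V is invertible (lower-triangular with 1s on the diagonal, up to permutation), solve by back-substitution:
  V =
[[1, 0, 0],
 [1, 1, 0],
 [1, 1, 1]]
  V a = (-1, 1, 2)
Solving gives a = (-1, 2, 1).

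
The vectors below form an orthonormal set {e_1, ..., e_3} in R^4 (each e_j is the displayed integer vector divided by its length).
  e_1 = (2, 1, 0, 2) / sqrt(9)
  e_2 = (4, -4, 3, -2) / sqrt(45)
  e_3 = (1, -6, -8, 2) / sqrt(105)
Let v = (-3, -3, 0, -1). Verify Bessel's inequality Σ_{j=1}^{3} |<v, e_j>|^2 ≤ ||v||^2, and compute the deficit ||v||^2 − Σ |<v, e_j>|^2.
Σ |<v, e_j>|^2 = 106/7; ||v||^2 = 19; deficit = 27/7

Write each e_j = u_j / sqrt(<u_j, u_j>) where u_j is the displayed integer vector. Then <v, e_j> = <v, u_j> / sqrt(<u_j, u_j>), so |<v, e_j>|^2 = <v, u_j>^2 / <u_j, u_j>.
Coefficients: <v, e_1> = -11/sqrt(9), <v, e_2> = 2/sqrt(45), <v, e_3> = 13/sqrt(105).
Square and sum: Σ |<v, e_j>|^2 = 106/7.
Compute ||v||^2 = v·v = 19.
Deficit = 19 − 106/7 = 27/7 ≥ 0, confirming Bessel's inequality. (The deficit equals ||v − Σ <v,e_j> e_j||^2, the squared distance from v to span{e_j}.)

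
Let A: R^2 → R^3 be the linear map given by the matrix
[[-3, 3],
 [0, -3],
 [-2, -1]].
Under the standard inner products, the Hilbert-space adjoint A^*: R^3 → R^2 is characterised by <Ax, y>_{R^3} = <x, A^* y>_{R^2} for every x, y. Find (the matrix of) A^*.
A^* = A^T =
[[-3, 0, -2],
 [3, -3, -1]]

For real matrices with standard dot products, the defining identity <Ax, y> = <x, A^* y> gives (Ax)^T y = x^T (A^*) y, i.e. x^T A^T y = x^T (A^*) y. Since this holds for all x, y, we must have A^* = A^T. Therefore
A^* =
[[-3, 0, -2],
 [3, -3, -1]].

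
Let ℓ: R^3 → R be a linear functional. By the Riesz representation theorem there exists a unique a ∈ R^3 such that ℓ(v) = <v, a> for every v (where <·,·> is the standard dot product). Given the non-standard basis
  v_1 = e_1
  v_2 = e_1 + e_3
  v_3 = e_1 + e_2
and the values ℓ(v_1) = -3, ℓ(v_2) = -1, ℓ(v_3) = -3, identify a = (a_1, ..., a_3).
a = (-3, 0, 2)

Write a = (a_1, ..., a_3) in the standard basis. For each basis vector v_i, ℓ(v_i) = <v_i, a> is a linear equation in the a_j's. Collect the n equations into a matrix system V a = ℓ, where row i of V is v_i (expressed in the standard basis). Since V is invertible (lower-triangular with 1s on the diagonal, up to permutation), solve by back-substitution:
  V =
[[1, 0, 0],
 [1, 0, 1],
 [1, 1, 0]]
  V a = (-3, -1, -3)
Solving gives a = (-3, 0, 2).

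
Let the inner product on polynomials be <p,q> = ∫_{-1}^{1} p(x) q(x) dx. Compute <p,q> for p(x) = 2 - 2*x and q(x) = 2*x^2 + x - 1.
<p,q> = -8/3

Expand the product: p(x)·q(x) = -4*x^3 + 2*x^2 + 4*x - 2.
∫_{-1}^{1} of each monomial x^k gives [2/(k+1) if k even, 0 if k odd]. Integrating term-by-term (or equivalently evaluating the antiderivative F(x) = -x^4 + 2*x^3/3 + 2*x^2 - 2*x at the endpoints):
  F(1) − F(−1) = -1/3 − (7/3) = -8/3.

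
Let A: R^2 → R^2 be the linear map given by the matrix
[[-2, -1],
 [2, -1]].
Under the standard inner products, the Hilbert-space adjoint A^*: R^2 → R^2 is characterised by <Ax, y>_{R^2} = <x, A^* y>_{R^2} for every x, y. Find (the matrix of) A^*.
A^* = A^T =
[[-2, 2],
 [-1, -1]]

For real matrices with standard dot products, the defining identity <Ax, y> = <x, A^* y> gives (Ax)^T y = x^T (A^*) y, i.e. x^T A^T y = x^T (A^*) y. Since this holds for all x, y, we must have A^* = A^T. Therefore
A^* =
[[-2, 2],
 [-1, -1]].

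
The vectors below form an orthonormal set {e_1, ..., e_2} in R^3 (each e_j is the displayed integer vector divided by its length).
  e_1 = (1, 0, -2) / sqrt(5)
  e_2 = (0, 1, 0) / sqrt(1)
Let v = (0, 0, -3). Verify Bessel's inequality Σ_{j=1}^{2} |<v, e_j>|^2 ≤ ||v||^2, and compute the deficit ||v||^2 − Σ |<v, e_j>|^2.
Σ |<v, e_j>|^2 = 36/5; ||v||^2 = 9; deficit = 9/5

Write each e_j = u_j / sqrt(<u_j, u_j>) where u_j is the displayed integer vector. Then <v, e_j> = <v, u_j> / sqrt(<u_j, u_j>), so |<v, e_j>|^2 = <v, u_j>^2 / <u_j, u_j>.
Coefficients: <v, e_1> = 6/sqrt(5), <v, e_2> = 0/sqrt(1).
Square and sum: Σ |<v, e_j>|^2 = 36/5.
Compute ||v||^2 = v·v = 9.
Deficit = 9 − 36/5 = 9/5 ≥ 0, confirming Bessel's inequality. (The deficit equals ||v − Σ <v,e_j> e_j||^2, the squared distance from v to span{e_j}.)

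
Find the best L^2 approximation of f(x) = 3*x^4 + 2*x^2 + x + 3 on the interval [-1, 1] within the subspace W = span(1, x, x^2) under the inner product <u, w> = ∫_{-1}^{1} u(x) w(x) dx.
g(x) = 32*x^2/7 + x + 96/35

The best approximation g ∈ W is the orthogonal projection of f onto W. Writing g = a_0 + a_1 x + a_2 x^2, the coefficients solve the normal equations G · a = b where
  G_{ij} = <φ_i, φ_j> and b_i = <f, φ_i>, with φ_0 = 1, φ_1 = x, φ_2 = x^2.
G =
  [2, 0, 2/3]
  [0, 2/3, 0]
  [2/3, 0, 2/5],
b = (128/15, 2/3, 128/35).
Solving gives a_0 = 96/35, a_1 = 1, a_2 = 32/7, so
  g(x) = 32*x^2/7 + x + 96/35.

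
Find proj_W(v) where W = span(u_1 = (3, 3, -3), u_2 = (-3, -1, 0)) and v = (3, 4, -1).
proj_W(v) = (7/2, 5/2, -2)

Set up U = [u_1 | ... | u_2] ∈ R^(3×2). The projector onto W = col(U) is P = U (U^T U)^(-1) U^T.
Compute U^T U =
  [27, -12]
  [-12, 10],
and U^T v = (24, -13).
Solve U^T U · c = U^T v for the coefficients: c = (2/3, -1/2). The projection is proj_W(v) = U c.
Check: (v - proj_W(v)) · u_1 = 0  (should be 0).
Check: (v - proj_W(v)) · u_2 = 0  (should be 0).
Result: proj_W(v) = (7/2, 5/2, -2).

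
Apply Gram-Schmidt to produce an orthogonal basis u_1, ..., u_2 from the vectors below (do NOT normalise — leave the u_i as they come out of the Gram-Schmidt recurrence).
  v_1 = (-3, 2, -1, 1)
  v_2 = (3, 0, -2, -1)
Orthogonal basis:
  u_1 = (-3, 2, -1, 1)
  u_2 = (7/5, 16/15, -38/15, -7/15)

Apply the Gram-Schmidt recurrence
  u_1 = v_1
  u_i = v_i − Σ_{j<i} ((v_i · u_j) / (u_j · u_j)) · u_j.

Step by step this gives:
  u_1 = (-3, 2, -1, 1)
  u_2 = (7/5, 16/15, -38/15, -7/15)

Orthogonality check:
  u_2 · u_1 = 0 (should be 0)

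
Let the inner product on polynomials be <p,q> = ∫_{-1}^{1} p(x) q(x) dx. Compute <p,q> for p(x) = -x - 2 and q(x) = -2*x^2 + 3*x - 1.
<p,q> = 14/3

Expand the product: p(x)·q(x) = 2*x^3 + x^2 - 5*x + 2.
∫_{-1}^{1} of each monomial x^k gives [2/(k+1) if k even, 0 if k odd]. Integrating term-by-term (or equivalently evaluating the antiderivative F(x) = x^4/2 + x^3/3 - 5*x^2/2 + 2*x at the endpoints):
  F(1) − F(−1) = 1/3 − (-13/3) = 14/3.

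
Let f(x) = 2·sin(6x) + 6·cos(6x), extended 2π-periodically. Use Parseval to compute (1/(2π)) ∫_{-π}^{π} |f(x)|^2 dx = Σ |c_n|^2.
Σ |c_n|^2 = 20

Expand |f|^2 and use orthogonality of {sin(nx), cos(mx)} on [-π, π]:
  ∫_{-π}^{π} sin(nx)^2 dx = π, ∫ cos(mx)^2 dx = π, and cross terms integrate to 0.
So ∫_{-π}^{π} f(x)^2 dx = 2^2 · π + 6^2 · π = (4 + 36)π.
Divide by 2π: (4 + 36)/2 = 20.
By Parseval, this equals Σ |c_n|^2.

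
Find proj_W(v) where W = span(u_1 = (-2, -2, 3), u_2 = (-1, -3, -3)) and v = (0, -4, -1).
proj_W(v) = (-240/161, -500/161, -225/161)

Set up U = [u_1 | ... | u_2] ∈ R^(3×2). The projector onto W = col(U) is P = U (U^T U)^(-1) U^T.
Compute U^T U =
  [17, -1]
  [-1, 19],
and U^T v = (5, 15).
Solve U^T U · c = U^T v for the coefficients: c = (55/161, 130/161). The projection is proj_W(v) = U c.
Check: (v - proj_W(v)) · u_1 = 0  (should be 0).
Check: (v - proj_W(v)) · u_2 = 0  (should be 0).
Result: proj_W(v) = (-240/161, -500/161, -225/161).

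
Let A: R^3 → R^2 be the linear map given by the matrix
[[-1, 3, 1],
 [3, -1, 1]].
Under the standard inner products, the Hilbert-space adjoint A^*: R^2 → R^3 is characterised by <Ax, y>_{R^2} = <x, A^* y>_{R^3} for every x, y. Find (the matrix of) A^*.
A^* = A^T =
[[-1, 3],
 [3, -1],
 [1, 1]]

For real matrices with standard dot products, the defining identity <Ax, y> = <x, A^* y> gives (Ax)^T y = x^T (A^*) y, i.e. x^T A^T y = x^T (A^*) y. Since this holds for all x, y, we must have A^* = A^T. Therefore
A^* =
[[-1, 3],
 [3, -1],
 [1, 1]].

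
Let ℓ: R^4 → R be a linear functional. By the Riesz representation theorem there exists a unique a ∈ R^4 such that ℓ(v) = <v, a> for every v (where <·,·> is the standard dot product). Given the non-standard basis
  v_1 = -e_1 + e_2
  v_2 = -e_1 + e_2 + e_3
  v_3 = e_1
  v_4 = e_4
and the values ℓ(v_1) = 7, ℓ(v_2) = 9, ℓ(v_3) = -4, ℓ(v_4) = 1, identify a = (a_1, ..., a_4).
a = (-4, 3, 2, 1)

Write a = (a_1, ..., a_4) in the standard basis. For each basis vector v_i, ℓ(v_i) = <v_i, a> is a linear equation in the a_j's. Collect the n equations into a matrix system V a = ℓ, where row i of V is v_i (expressed in the standard basis). Since V is invertible (lower-triangular with 1s on the diagonal, up to permutation), solve by back-substitution:
  V =
[[-1, 1, 0, 0],
 [-1, 1, 1, 0],
 [1, 0, 0, 0],
 [0, 0, 0, 1]]
  V a = (7, 9, -4, 1)
Solving gives a = (-4, 3, 2, 1).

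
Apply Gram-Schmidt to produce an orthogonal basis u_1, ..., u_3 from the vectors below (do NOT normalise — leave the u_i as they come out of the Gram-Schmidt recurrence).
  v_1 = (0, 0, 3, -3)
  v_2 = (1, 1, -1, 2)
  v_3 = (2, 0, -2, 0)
Orthogonal basis:
  u_1 = (0, 0, 3, -3)
  u_2 = (1, 1, 1/2, 1/2)
  u_3 = (8/5, -2/5, -6/5, -6/5)

Apply the Gram-Schmidt recurrence
  u_1 = v_1
  u_i = v_i − Σ_{j<i} ((v_i · u_j) / (u_j · u_j)) · u_j.

Step by step this gives:
  u_1 = (0, 0, 3, -3)
  u_2 = (1, 1, 1/2, 1/2)
  u_3 = (8/5, -2/5, -6/5, -6/5)

Orthogonality check:
  u_2 · u_1 = 0 (should be 0)
  u_3 · u_1 = 0 (should be 0)
  u_3 · u_2 = 0 (should be 0)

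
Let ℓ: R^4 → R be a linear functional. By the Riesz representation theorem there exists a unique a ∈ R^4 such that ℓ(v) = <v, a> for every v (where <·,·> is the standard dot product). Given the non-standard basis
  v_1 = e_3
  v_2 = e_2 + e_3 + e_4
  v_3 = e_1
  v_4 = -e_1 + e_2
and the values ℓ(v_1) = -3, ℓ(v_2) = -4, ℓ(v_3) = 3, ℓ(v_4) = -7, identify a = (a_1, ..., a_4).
a = (3, -4, -3, 3)

Write a = (a_1, ..., a_4) in the standard basis. For each basis vector v_i, ℓ(v_i) = <v_i, a> is a linear equation in the a_j's. Collect the n equations into a matrix system V a = ℓ, where row i of V is v_i (expressed in the standard basis). Since V is invertible (lower-triangular with 1s on the diagonal, up to permutation), solve by back-substitution:
  V =
[[0, 0, 1, 0],
 [0, 1, 1, 1],
 [1, 0, 0, 0],
 [-1, 1, 0, 0]]
  V a = (-3, -4, 3, -7)
Solving gives a = (3, -4, -3, 3).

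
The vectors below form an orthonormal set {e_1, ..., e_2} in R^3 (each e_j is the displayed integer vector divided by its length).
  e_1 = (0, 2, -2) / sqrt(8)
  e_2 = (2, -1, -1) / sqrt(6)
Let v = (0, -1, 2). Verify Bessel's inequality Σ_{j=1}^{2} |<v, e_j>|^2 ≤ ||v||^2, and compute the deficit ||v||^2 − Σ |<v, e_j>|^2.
Σ |<v, e_j>|^2 = 14/3; ||v||^2 = 5; deficit = 1/3

Write each e_j = u_j / sqrt(<u_j, u_j>) where u_j is the displayed integer vector. Then <v, e_j> = <v, u_j> / sqrt(<u_j, u_j>), so |<v, e_j>|^2 = <v, u_j>^2 / <u_j, u_j>.
Coefficients: <v, e_1> = -6/sqrt(8), <v, e_2> = -1/sqrt(6).
Square and sum: Σ |<v, e_j>|^2 = 14/3.
Compute ||v||^2 = v·v = 5.
Deficit = 5 − 14/3 = 1/3 ≥ 0, confirming Bessel's inequality. (The deficit equals ||v − Σ <v,e_j> e_j||^2, the squared distance from v to span{e_j}.)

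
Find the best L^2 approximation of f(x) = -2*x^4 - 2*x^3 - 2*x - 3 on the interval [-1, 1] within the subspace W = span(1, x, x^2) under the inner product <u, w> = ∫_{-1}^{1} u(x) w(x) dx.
g(x) = -12*x^2/7 - 16*x/5 - 99/35

The best approximation g ∈ W is the orthogonal projection of f onto W. Writing g = a_0 + a_1 x + a_2 x^2, the coefficients solve the normal equations G · a = b where
  G_{ij} = <φ_i, φ_j> and b_i = <f, φ_i>, with φ_0 = 1, φ_1 = x, φ_2 = x^2.
G =
  [2, 0, 2/3]
  [0, 2/3, 0]
  [2/3, 0, 2/5],
b = (-34/5, -32/15, -18/7).
Solving gives a_0 = -99/35, a_1 = -16/5, a_2 = -12/7, so
  g(x) = -12*x^2/7 - 16*x/5 - 99/35.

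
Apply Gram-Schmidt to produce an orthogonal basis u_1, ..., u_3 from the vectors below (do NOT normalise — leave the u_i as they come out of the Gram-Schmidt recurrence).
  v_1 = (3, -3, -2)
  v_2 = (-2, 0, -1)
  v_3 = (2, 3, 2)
Orthogonal basis:
  u_1 = (3, -3, -2)
  u_2 = (-16/11, -6/11, -15/11)
  u_3 = (45/94, 105/94, -45/47)

Apply the Gram-Schmidt recurrence
  u_1 = v_1
  u_i = v_i − Σ_{j<i} ((v_i · u_j) / (u_j · u_j)) · u_j.

Step by step this gives:
  u_1 = (3, -3, -2)
  u_2 = (-16/11, -6/11, -15/11)
  u_3 = (45/94, 105/94, -45/47)

Orthogonality check:
  u_2 · u_1 = 0 (should be 0)
  u_3 · u_1 = 0 (should be 0)
  u_3 · u_2 = 0 (should be 0)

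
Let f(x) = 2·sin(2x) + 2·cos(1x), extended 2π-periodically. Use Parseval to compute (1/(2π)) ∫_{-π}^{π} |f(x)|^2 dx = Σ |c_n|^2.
Σ |c_n|^2 = 4

Expand |f|^2 and use orthogonality of {sin(nx), cos(mx)} on [-π, π]:
  ∫_{-π}^{π} sin(nx)^2 dx = π, ∫ cos(mx)^2 dx = π, and cross terms integrate to 0.
So ∫_{-π}^{π} f(x)^2 dx = 2^2 · π + 2^2 · π = (4 + 4)π.
Divide by 2π: (4 + 4)/2 = 4.
By Parseval, this equals Σ |c_n|^2.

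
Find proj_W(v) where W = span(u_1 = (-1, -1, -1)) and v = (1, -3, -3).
proj_W(v) = (-5/3, -5/3, -5/3)

Set up U = [u_1 | ... | u_1] ∈ R^(3×1). The projector onto W = col(U) is P = U (U^T U)^(-1) U^T.
Compute U^T U =
  [3],
and U^T v = (5).
Solve U^T U · c = U^T v for the coefficients: c = (5/3). The projection is proj_W(v) = U c.
Check: (v - proj_W(v)) · u_1 = 0  (should be 0).
Result: proj_W(v) = (-5/3, -5/3, -5/3).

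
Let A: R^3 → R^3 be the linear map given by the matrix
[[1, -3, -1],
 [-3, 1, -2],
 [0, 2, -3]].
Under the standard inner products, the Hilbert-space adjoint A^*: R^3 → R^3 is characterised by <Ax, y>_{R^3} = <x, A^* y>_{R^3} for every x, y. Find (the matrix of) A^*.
A^* = A^T =
[[1, -3, 0],
 [-3, 1, 2],
 [-1, -2, -3]]

For real matrices with standard dot products, the defining identity <Ax, y> = <x, A^* y> gives (Ax)^T y = x^T (A^*) y, i.e. x^T A^T y = x^T (A^*) y. Since this holds for all x, y, we must have A^* = A^T. Therefore
A^* =
[[1, -3, 0],
 [-3, 1, 2],
 [-1, -2, -3]].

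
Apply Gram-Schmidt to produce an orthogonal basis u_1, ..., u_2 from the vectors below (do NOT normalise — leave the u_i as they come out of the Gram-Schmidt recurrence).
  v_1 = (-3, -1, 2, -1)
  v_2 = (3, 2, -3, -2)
Orthogonal basis:
  u_1 = (-3, -1, 2, -1)
  u_2 = (0, 1, -1, -3)

Apply the Gram-Schmidt recurrence
  u_1 = v_1
  u_i = v_i − Σ_{j<i} ((v_i · u_j) / (u_j · u_j)) · u_j.

Step by step this gives:
  u_1 = (-3, -1, 2, -1)
  u_2 = (0, 1, -1, -3)

Orthogonality check:
  u_2 · u_1 = 0 (should be 0)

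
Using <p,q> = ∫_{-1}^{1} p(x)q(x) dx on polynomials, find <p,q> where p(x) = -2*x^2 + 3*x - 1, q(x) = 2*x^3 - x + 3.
<p,q> = -48/5

Expand the product: p(x)·q(x) = -4*x^5 + 6*x^4 - 9*x^2 + 10*x - 3.
∫_{-1}^{1} of each monomial x^k gives [2/(k+1) if k even, 0 if k odd]. Integrating term-by-term (or equivalently evaluating the antiderivative F(x) = -2*x^6/3 + 6*x^5/5 - 3*x^3 + 5*x^2 - 3*x at the endpoints):
  F(1) − F(−1) = -7/15 − (137/15) = -48/5.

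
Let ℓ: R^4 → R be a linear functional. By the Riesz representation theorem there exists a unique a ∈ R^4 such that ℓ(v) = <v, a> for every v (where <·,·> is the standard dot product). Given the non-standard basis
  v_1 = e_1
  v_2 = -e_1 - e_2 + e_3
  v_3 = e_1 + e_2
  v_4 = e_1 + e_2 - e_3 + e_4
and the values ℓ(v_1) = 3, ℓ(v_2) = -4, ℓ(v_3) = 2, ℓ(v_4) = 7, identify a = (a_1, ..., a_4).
a = (3, -1, -2, 3)

Write a = (a_1, ..., a_4) in the standard basis. For each basis vector v_i, ℓ(v_i) = <v_i, a> is a linear equation in the a_j's. Collect the n equations into a matrix system V a = ℓ, where row i of V is v_i (expressed in the standard basis). Since V is invertible (lower-triangular with 1s on the diagonal, up to permutation), solve by back-substitution:
  V =
[[1, 0, 0, 0],
 [-1, -1, 1, 0],
 [1, 1, 0, 0],
 [1, 1, -1, 1]]
  V a = (3, -4, 2, 7)
Solving gives a = (3, -1, -2, 3).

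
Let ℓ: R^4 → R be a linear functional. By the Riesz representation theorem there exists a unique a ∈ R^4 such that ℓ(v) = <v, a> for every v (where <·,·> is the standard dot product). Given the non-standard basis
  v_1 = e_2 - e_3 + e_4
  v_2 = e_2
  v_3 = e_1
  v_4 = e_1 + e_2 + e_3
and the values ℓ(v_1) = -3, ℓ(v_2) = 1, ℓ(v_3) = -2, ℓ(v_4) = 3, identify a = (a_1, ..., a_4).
a = (-2, 1, 4, 0)

Write a = (a_1, ..., a_4) in the standard basis. For each basis vector v_i, ℓ(v_i) = <v_i, a> is a linear equation in the a_j's. Collect the n equations into a matrix system V a = ℓ, where row i of V is v_i (expressed in the standard basis). Since V is invertible (lower-triangular with 1s on the diagonal, up to permutation), solve by back-substitution:
  V =
[[0, 1, -1, 1],
 [0, 1, 0, 0],
 [1, 0, 0, 0],
 [1, 1, 1, 0]]
  V a = (-3, 1, -2, 3)
Solving gives a = (-2, 1, 4, 0).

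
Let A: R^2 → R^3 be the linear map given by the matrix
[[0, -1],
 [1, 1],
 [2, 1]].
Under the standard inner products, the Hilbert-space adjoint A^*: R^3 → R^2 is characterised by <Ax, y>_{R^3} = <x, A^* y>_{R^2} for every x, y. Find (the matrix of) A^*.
A^* = A^T =
[[0, 1, 2],
 [-1, 1, 1]]

For real matrices with standard dot products, the defining identity <Ax, y> = <x, A^* y> gives (Ax)^T y = x^T (A^*) y, i.e. x^T A^T y = x^T (A^*) y. Since this holds for all x, y, we must have A^* = A^T. Therefore
A^* =
[[0, 1, 2],
 [-1, 1, 1]].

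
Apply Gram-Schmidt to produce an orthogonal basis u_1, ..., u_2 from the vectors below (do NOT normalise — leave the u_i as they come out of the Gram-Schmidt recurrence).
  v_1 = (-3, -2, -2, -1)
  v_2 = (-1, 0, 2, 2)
Orthogonal basis:
  u_1 = (-3, -2, -2, -1)
  u_2 = (-3/2, -1/3, 5/3, 11/6)

Apply the Gram-Schmidt recurrence
  u_1 = v_1
  u_i = v_i − Σ_{j<i} ((v_i · u_j) / (u_j · u_j)) · u_j.

Step by step this gives:
  u_1 = (-3, -2, -2, -1)
  u_2 = (-3/2, -1/3, 5/3, 11/6)

Orthogonality check:
  u_2 · u_1 = 0 (should be 0)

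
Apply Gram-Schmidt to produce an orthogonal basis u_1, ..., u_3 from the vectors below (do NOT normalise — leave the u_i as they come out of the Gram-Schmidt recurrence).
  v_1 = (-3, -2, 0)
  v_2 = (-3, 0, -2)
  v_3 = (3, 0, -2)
Orthogonal basis:
  u_1 = (-3, -2, 0)
  u_2 = (-12/13, 18/13, -2)
  u_3 = (12/11, -18/11, -18/11)

Apply the Gram-Schmidt recurrence
  u_1 = v_1
  u_i = v_i − Σ_{j<i} ((v_i · u_j) / (u_j · u_j)) · u_j.

Step by step this gives:
  u_1 = (-3, -2, 0)
  u_2 = (-12/13, 18/13, -2)
  u_3 = (12/11, -18/11, -18/11)

Orthogonality check:
  u_2 · u_1 = 0 (should be 0)
  u_3 · u_1 = 0 (should be 0)
  u_3 · u_2 = 0 (should be 0)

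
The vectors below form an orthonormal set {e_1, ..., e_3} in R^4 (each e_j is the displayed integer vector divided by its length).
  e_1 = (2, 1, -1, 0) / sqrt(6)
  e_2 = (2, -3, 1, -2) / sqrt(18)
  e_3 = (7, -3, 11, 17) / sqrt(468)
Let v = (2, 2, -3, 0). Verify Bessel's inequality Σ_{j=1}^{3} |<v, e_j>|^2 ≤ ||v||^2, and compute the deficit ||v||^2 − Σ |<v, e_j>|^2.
Σ |<v, e_j>|^2 = 2531/156; ||v||^2 = 17; deficit = 121/156

Write each e_j = u_j / sqrt(<u_j, u_j>) where u_j is the displayed integer vector. Then <v, e_j> = <v, u_j> / sqrt(<u_j, u_j>), so |<v, e_j>|^2 = <v, u_j>^2 / <u_j, u_j>.
Coefficients: <v, e_1> = 9/sqrt(6), <v, e_2> = -5/sqrt(18), <v, e_3> = -25/sqrt(468).
Square and sum: Σ |<v, e_j>|^2 = 2531/156.
Compute ||v||^2 = v·v = 17.
Deficit = 17 − 2531/156 = 121/156 ≥ 0, confirming Bessel's inequality. (The deficit equals ||v − Σ <v,e_j> e_j||^2, the squared distance from v to span{e_j}.)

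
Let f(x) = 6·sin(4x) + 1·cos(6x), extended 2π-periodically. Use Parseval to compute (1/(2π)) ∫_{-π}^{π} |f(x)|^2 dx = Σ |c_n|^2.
Σ |c_n|^2 = 37/2

Expand |f|^2 and use orthogonality of {sin(nx), cos(mx)} on [-π, π]:
  ∫_{-π}^{π} sin(nx)^2 dx = π, ∫ cos(mx)^2 dx = π, and cross terms integrate to 0.
So ∫_{-π}^{π} f(x)^2 dx = 6^2 · π + 1^2 · π = (36 + 1)π.
Divide by 2π: (36 + 1)/2 = 37/2.
By Parseval, this equals Σ |c_n|^2.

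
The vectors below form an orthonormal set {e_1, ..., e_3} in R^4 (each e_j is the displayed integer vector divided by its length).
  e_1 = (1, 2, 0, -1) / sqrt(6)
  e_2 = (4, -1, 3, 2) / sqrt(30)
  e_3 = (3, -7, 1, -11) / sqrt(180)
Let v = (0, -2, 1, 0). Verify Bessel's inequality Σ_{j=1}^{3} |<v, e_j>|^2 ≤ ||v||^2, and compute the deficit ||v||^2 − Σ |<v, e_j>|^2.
Σ |<v, e_j>|^2 = 19/4; ||v||^2 = 5; deficit = 1/4

Write each e_j = u_j / sqrt(<u_j, u_j>) where u_j is the displayed integer vector. Then <v, e_j> = <v, u_j> / sqrt(<u_j, u_j>), so |<v, e_j>|^2 = <v, u_j>^2 / <u_j, u_j>.
Coefficients: <v, e_1> = -4/sqrt(6), <v, e_2> = 5/sqrt(30), <v, e_3> = 15/sqrt(180).
Square and sum: Σ |<v, e_j>|^2 = 19/4.
Compute ||v||^2 = v·v = 5.
Deficit = 5 − 19/4 = 1/4 ≥ 0, confirming Bessel's inequality. (The deficit equals ||v − Σ <v,e_j> e_j||^2, the squared distance from v to span{e_j}.)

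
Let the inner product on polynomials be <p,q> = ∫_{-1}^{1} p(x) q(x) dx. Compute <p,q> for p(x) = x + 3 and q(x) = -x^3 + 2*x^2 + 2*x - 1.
<p,q> = -16/15

Expand the product: p(x)·q(x) = -x^4 - x^3 + 8*x^2 + 5*x - 3.
∫_{-1}^{1} of each monomial x^k gives [2/(k+1) if k even, 0 if k odd]. Integrating term-by-term (or equivalently evaluating the antiderivative F(x) = -x^5/5 - x^4/4 + 8*x^3/3 + 5*x^2/2 - 3*x at the endpoints):
  F(1) − F(−1) = 103/60 − (167/60) = -16/15.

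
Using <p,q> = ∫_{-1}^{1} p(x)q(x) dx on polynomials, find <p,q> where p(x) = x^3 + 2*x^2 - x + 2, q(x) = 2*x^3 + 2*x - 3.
<p,q> = -352/21

Expand the product: p(x)·q(x) = 2*x^6 + 4*x^5 + 5*x^3 - 8*x^2 + 7*x - 6.
∫_{-1}^{1} of each monomial x^k gives [2/(k+1) if k even, 0 if k odd]. Integrating term-by-term (or equivalently evaluating the antiderivative F(x) = 2*x^7/7 + 2*x^6/3 + 5*x^4/4 - 8*x^3/3 + 7*x^2/2 - 6*x at the endpoints):
  F(1) − F(−1) = -83/28 − (1159/84) = -352/21.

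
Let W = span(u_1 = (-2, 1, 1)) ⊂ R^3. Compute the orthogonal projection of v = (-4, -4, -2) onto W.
proj_W(v) = (-2/3, 1/3, 1/3)

Set up U = [u_1 | ... | u_1] ∈ R^(3×1). The projector onto W = col(U) is P = U (U^T U)^(-1) U^T.
Compute U^T U =
  [6],
and U^T v = (2).
Solve U^T U · c = U^T v for the coefficients: c = (1/3). The projection is proj_W(v) = U c.
Check: (v - proj_W(v)) · u_1 = 0  (should be 0).
Result: proj_W(v) = (-2/3, 1/3, 1/3).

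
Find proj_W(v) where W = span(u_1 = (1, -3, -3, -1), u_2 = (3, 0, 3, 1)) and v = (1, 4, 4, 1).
proj_W(v) = (112/331, 1032/331, 1488/331, 496/331)

Set up U = [u_1 | ... | u_2] ∈ R^(4×2). The projector onto W = col(U) is P = U (U^T U)^(-1) U^T.
Compute U^T U =
  [20, -7]
  [-7, 19],
and U^T v = (-24, 16).
Solve U^T U · c = U^T v for the coefficients: c = (-344/331, 152/331). The projection is proj_W(v) = U c.
Check: (v - proj_W(v)) · u_1 = 0  (should be 0).
Check: (v - proj_W(v)) · u_2 = 0  (should be 0).
Result: proj_W(v) = (112/331, 1032/331, 1488/331, 496/331).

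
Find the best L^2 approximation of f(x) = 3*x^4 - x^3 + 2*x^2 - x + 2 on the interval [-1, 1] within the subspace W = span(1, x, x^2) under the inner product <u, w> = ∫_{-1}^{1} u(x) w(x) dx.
g(x) = 32*x^2/7 - 8*x/5 + 61/35

The best approximation g ∈ W is the orthogonal projection of f onto W. Writing g = a_0 + a_1 x + a_2 x^2, the coefficients solve the normal equations G · a = b where
  G_{ij} = <φ_i, φ_j> and b_i = <f, φ_i>, with φ_0 = 1, φ_1 = x, φ_2 = x^2.
G =
  [2, 0, 2/3]
  [0, 2/3, 0]
  [2/3, 0, 2/5],
b = (98/15, -16/15, 314/105).
Solving gives a_0 = 61/35, a_1 = -8/5, a_2 = 32/7, so
  g(x) = 32*x^2/7 - 8*x/5 + 61/35.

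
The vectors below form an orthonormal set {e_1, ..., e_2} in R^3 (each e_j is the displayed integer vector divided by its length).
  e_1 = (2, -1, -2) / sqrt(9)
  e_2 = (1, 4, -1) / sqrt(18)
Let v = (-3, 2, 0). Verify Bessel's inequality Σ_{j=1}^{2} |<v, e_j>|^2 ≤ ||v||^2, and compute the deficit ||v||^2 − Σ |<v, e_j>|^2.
Σ |<v, e_j>|^2 = 17/2; ||v||^2 = 13; deficit = 9/2

Write each e_j = u_j / sqrt(<u_j, u_j>) where u_j is the displayed integer vector. Then <v, e_j> = <v, u_j> / sqrt(<u_j, u_j>), so |<v, e_j>|^2 = <v, u_j>^2 / <u_j, u_j>.
Coefficients: <v, e_1> = -8/sqrt(9), <v, e_2> = 5/sqrt(18).
Square and sum: Σ |<v, e_j>|^2 = 17/2.
Compute ||v||^2 = v·v = 13.
Deficit = 13 − 17/2 = 9/2 ≥ 0, confirming Bessel's inequality. (The deficit equals ||v − Σ <v,e_j> e_j||^2, the squared distance from v to span{e_j}.)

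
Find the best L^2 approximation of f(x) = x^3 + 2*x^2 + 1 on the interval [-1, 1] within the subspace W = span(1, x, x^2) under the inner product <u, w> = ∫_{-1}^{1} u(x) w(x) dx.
g(x) = 2*x^2 + 3*x/5 + 1

The best approximation g ∈ W is the orthogonal projection of f onto W. Writing g = a_0 + a_1 x + a_2 x^2, the coefficients solve the normal equations G · a = b where
  G_{ij} = <φ_i, φ_j> and b_i = <f, φ_i>, with φ_0 = 1, φ_1 = x, φ_2 = x^2.
G =
  [2, 0, 2/3]
  [0, 2/3, 0]
  [2/3, 0, 2/5],
b = (10/3, 2/5, 22/15).
Solving gives a_0 = 1, a_1 = 3/5, a_2 = 2, so
  g(x) = 2*x^2 + 3*x/5 + 1.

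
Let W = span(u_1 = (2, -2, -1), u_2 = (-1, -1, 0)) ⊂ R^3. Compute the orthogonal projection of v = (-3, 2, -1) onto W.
proj_W(v) = (-5/2, 3/2, 1)

Set up U = [u_1 | ... | u_2] ∈ R^(3×2). The projector onto W = col(U) is P = U (U^T U)^(-1) U^T.
Compute U^T U =
  [9, 0]
  [0, 2],
and U^T v = (-9, 1).
Solve U^T U · c = U^T v for the coefficients: c = (-1, 1/2). The projection is proj_W(v) = U c.
Check: (v - proj_W(v)) · u_1 = 0  (should be 0).
Check: (v - proj_W(v)) · u_2 = 0  (should be 0).
Result: proj_W(v) = (-5/2, 3/2, 1).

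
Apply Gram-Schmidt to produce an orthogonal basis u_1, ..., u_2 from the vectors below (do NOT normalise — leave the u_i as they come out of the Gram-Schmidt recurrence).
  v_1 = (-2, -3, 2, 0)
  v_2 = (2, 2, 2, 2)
Orthogonal basis:
  u_1 = (-2, -3, 2, 0)
  u_2 = (22/17, 16/17, 46/17, 2)

Apply the Gram-Schmidt recurrence
  u_1 = v_1
  u_i = v_i − Σ_{j<i} ((v_i · u_j) / (u_j · u_j)) · u_j.

Step by step this gives:
  u_1 = (-2, -3, 2, 0)
  u_2 = (22/17, 16/17, 46/17, 2)

Orthogonality check:
  u_2 · u_1 = 0 (should be 0)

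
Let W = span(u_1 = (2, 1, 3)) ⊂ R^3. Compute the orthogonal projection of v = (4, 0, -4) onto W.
proj_W(v) = (-4/7, -2/7, -6/7)

Set up U = [u_1 | ... | u_1] ∈ R^(3×1). The projector onto W = col(U) is P = U (U^T U)^(-1) U^T.
Compute U^T U =
  [14],
and U^T v = (-4).
Solve U^T U · c = U^T v for the coefficients: c = (-2/7). The projection is proj_W(v) = U c.
Check: (v - proj_W(v)) · u_1 = 0  (should be 0).
Result: proj_W(v) = (-4/7, -2/7, -6/7).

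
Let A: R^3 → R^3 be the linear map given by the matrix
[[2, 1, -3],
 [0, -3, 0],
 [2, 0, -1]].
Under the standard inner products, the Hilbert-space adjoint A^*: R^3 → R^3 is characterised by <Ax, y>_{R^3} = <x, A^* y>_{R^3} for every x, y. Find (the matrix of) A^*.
A^* = A^T =
[[2, 0, 2],
 [1, -3, 0],
 [-3, 0, -1]]

For real matrices with standard dot products, the defining identity <Ax, y> = <x, A^* y> gives (Ax)^T y = x^T (A^*) y, i.e. x^T A^T y = x^T (A^*) y. Since this holds for all x, y, we must have A^* = A^T. Therefore
A^* =
[[2, 0, 2],
 [1, -3, 0],
 [-3, 0, -1]].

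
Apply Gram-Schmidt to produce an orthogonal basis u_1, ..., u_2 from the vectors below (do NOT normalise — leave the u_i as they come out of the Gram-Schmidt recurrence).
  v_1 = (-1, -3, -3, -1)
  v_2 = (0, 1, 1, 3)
Orthogonal basis:
  u_1 = (-1, -3, -3, -1)
  u_2 = (-9/20, -7/20, -7/20, 51/20)

Apply the Gram-Schmidt recurrence
  u_1 = v_1
  u_i = v_i − Σ_{j<i} ((v_i · u_j) / (u_j · u_j)) · u_j.

Step by step this gives:
  u_1 = (-1, -3, -3, -1)
  u_2 = (-9/20, -7/20, -7/20, 51/20)

Orthogonality check:
  u_2 · u_1 = 0 (should be 0)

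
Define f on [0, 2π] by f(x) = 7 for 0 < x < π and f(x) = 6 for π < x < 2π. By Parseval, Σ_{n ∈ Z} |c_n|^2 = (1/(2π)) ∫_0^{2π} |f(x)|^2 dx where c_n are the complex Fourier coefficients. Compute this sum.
Σ |c_n|^2 = 85/2

Parseval equates the L^2 energy of f (normalised by 1/(2π)) with the ℓ^2 sum of its Fourier coefficients: (1/(2π)) ∫_0^{2π} |f|^2 = Σ |c_n|^2.
Compute the left side: (1/(2π)) [∫_0^π 7^2 dx + ∫_π^{2π} 6^2 dx] = (1/(2π)) · (49π + 36π) = (49 + 36)/2 = 85/2.
So Σ_{n ∈ Z} |c_n|^2 = 85/2.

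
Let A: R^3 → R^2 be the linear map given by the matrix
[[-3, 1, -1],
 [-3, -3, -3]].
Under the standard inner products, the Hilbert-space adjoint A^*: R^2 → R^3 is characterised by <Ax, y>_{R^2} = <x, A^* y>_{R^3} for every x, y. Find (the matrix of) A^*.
A^* = A^T =
[[-3, -3],
 [1, -3],
 [-1, -3]]

For real matrices with standard dot products, the defining identity <Ax, y> = <x, A^* y> gives (Ax)^T y = x^T (A^*) y, i.e. x^T A^T y = x^T (A^*) y. Since this holds for all x, y, we must have A^* = A^T. Therefore
A^* =
[[-3, -3],
 [1, -3],
 [-1, -3]].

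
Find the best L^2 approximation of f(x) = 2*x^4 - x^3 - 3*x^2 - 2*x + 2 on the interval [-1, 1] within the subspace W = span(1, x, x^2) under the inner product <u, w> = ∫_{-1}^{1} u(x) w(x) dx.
g(x) = -9*x^2/7 - 13*x/5 + 64/35

The best approximation g ∈ W is the orthogonal projection of f onto W. Writing g = a_0 + a_1 x + a_2 x^2, the coefficients solve the normal equations G · a = b where
  G_{ij} = <φ_i, φ_j> and b_i = <f, φ_i>, with φ_0 = 1, φ_1 = x, φ_2 = x^2.
G =
  [2, 0, 2/3]
  [0, 2/3, 0]
  [2/3, 0, 2/5],
b = (14/5, -26/15, 74/105).
Solving gives a_0 = 64/35, a_1 = -13/5, a_2 = -9/7, so
  g(x) = -9*x^2/7 - 13*x/5 + 64/35.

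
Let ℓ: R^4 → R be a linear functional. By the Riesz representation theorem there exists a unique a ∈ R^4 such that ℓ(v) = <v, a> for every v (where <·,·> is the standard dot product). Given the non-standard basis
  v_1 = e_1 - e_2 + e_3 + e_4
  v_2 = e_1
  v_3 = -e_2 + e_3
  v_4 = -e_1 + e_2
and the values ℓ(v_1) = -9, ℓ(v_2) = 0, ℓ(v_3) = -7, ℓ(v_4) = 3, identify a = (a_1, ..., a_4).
a = (0, 3, -4, -2)

Write a = (a_1, ..., a_4) in the standard basis. For each basis vector v_i, ℓ(v_i) = <v_i, a> is a linear equation in the a_j's. Collect the n equations into a matrix system V a = ℓ, where row i of V is v_i (expressed in the standard basis). Since V is invertible (lower-triangular with 1s on the diagonal, up to permutation), solve by back-substitution:
  V =
[[1, -1, 1, 1],
 [1, 0, 0, 0],
 [0, -1, 1, 0],
 [-1, 1, 0, 0]]
  V a = (-9, 0, -7, 3)
Solving gives a = (0, 3, -4, -2).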